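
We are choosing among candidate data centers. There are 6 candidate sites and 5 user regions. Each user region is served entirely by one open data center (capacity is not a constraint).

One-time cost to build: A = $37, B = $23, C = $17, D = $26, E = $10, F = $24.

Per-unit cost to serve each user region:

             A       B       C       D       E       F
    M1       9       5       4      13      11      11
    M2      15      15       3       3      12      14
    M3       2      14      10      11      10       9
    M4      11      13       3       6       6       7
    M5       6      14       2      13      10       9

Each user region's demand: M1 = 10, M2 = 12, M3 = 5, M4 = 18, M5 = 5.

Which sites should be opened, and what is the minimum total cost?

Open A and C; minimum total cost 204.

For any fixed open set, each user region goes to its cheapest open site; total = fixed + service.
{A, C}: M1→C 4·10=40, M2→C 3·12=36, M3→A 2·5=10, M4→C 3·18=54, M5→C 2·5=10. Service 150; fixed 54; total 204.
{C}: M1→C 4·10=40, M2→C 3·12=36, M3→C 10·5=50, M4→C 3·18=54, M5→C 2·5=10. Service 190; fixed 17; total 207.
{A, C, E}: service 150 + fixed 64 = 214
{A, B, C, D, E, F}: M1→C 4·10=40, M2→C 3·12=36, M3→A 2·5=10, M4→C 3·18=54, M5→C 2·5=10. Service 150; fixed 137; total 287.
No other subset beats 204.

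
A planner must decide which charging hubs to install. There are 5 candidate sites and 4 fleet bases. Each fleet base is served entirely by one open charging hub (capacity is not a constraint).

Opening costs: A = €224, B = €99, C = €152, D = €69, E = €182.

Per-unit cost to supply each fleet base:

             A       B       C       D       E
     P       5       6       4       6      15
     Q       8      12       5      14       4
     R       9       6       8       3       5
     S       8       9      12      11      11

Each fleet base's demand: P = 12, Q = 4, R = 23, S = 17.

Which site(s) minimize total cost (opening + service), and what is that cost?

For any fixed open set, each fleet base goes to its cheapest open site; total = fixed + service.
{D}: P→D 6·12=72, Q→D 14·4=56, R→D 3·23=69, S→D 11·17=187. Service 384; fixed 69; total 453.
{B}: P→B 6·12=72, Q→B 12·4=48, R→B 6·23=138, S→B 9·17=153. Service 411; fixed 99; total 510.
{B, D}: service 342 + fixed 168 = 510
{A, B, C, D, E}: P→C 4·12=48, Q→E 4·4=16, R→D 3·23=69, S→A 8·17=136. Service 269; fixed 726; total 995.
No other subset beats 453.

Open D only; minimum total cost 453.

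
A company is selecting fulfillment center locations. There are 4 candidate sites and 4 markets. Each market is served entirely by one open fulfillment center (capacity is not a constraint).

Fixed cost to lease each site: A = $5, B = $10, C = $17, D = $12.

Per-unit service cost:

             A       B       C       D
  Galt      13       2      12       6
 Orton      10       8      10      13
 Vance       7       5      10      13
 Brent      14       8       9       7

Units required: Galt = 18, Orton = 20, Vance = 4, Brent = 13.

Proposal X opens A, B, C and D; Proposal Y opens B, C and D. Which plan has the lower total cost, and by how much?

Proposal X: {A, B, C, D}: Galt→B 2·18=36, Orton→B 8·20=160, Vance→B 5·4=20, Brent→D 7·13=91. Service 307; fixed 44; total 351.
Proposal Y: {B, C, D}: Galt→B 2·18=36, Orton→B 8·20=160, Vance→B 5·4=20, Brent→D 7·13=91. Service 307; fixed 39; total 346.
Difference: |351 − 346| = 5.

Proposal Y is cheaper by 5.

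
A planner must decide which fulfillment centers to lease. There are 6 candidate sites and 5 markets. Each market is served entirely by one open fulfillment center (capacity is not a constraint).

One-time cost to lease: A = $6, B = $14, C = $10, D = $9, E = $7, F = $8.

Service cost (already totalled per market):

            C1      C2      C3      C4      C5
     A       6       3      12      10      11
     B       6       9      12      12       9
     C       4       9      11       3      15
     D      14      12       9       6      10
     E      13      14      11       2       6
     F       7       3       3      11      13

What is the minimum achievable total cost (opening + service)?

Minimum total cost: 36

For any fixed open set, each market goes to its cheapest open site; total = fixed + service.
{E, F}: C1→F 7, C2→F 3, C3→F 3, C4→E 2, C5→E 6. Service 21; fixed 15; total 36.
{A, E}: service 28 + fixed 13 = 41
{A, E, F}: service 20 + fixed 21 = 41
{A, B, C, D, E, F}: service 18 + fixed 54 = 72
No other subset beats 36.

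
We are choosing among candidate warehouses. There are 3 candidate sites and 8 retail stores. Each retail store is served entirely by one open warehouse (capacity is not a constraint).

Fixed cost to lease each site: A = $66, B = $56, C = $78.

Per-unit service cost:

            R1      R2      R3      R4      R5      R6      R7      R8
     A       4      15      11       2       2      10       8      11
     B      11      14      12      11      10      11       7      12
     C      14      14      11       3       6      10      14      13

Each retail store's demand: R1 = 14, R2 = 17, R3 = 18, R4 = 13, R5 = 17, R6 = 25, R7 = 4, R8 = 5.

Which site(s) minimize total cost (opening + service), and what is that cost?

Open A only; minimum total cost 972.

For any fixed open set, each retail store goes to its cheapest open site; total = fixed + service.
{A}: R1→A 4·14=56, R2→A 15·17=255, R3→A 11·18=198, R4→A 2·13=26, R5→A 2·17=34, R6→A 10·25=250, R7→A 8·4=32, R8→A 11·5=55. Service 906; fixed 66; total 972.
{A, B}: R1→A 4·14=56, R2→B 14·17=238, R3→A 11·18=198, R4→A 2·13=26, R5→A 2·17=34, R6→A 10·25=250, R7→B 7·4=28, R8→A 11·5=55. Service 885; fixed 122; total 1007.
{A, C}: R1→A 4·14=56, R2→C 14·17=238, R3→A 11·18=198, R4→A 2·13=26, R5→A 2·17=34, R6→A 10·25=250, R7→A 8·4=32, R8→A 11·5=55. Service 889; fixed 144; total 1033.
{A, B, C}: service 885 + fixed 200 = 1085
(All 7 nonempty subsets were checked; A only is lowest.)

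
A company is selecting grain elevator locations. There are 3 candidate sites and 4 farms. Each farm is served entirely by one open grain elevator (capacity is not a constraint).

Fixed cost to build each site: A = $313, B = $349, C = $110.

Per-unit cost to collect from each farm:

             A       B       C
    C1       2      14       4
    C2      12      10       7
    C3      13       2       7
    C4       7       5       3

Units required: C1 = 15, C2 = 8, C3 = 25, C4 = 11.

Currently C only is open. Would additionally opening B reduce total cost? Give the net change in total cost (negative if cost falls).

No — net change +224 (cost rises by 224).

Current service cost with {C}: 324.
Adding B: each farm re-picks its cheapest; new service cost 199, saving 125.
Extra fixed cost: 349. Net change = 349 − 125 = 224.
(Totals: 434 → 658.)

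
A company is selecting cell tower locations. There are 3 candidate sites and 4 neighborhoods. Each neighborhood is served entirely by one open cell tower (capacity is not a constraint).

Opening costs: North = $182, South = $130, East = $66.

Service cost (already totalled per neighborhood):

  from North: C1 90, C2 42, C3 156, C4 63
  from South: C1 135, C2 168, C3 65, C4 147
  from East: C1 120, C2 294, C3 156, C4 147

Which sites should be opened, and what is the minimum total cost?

Open North only; minimum total cost 533.

For any fixed open set, each neighborhood goes to its cheapest open site; total = fixed + service.
{North}: C1→North 90, C2→North 42, C3→North 156, C4→North 63. Service 351; fixed 182; total 533.
{North, South}: service 260 + fixed 312 = 572
{North, East}: C1→North 90, C2→North 42, C3→North 156, C4→North 63. Service 351; fixed 248; total 599.
{North, South, East}: C1→North 90, C2→North 42, C3→South 65, C4→North 63. Service 260; fixed 378; total 638.
(All 7 nonempty subsets were checked; North only is lowest.)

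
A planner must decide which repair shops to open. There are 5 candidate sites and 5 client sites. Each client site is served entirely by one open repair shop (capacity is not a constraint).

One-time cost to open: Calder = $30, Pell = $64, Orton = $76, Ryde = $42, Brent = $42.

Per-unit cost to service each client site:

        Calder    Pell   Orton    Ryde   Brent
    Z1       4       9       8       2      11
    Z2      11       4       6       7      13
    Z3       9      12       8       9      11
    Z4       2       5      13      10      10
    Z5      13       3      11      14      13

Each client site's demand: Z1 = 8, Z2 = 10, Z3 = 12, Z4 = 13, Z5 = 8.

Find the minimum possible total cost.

Minimum total cost: 324

For any fixed open set, each client site goes to its cheapest open site; total = fixed + service.
{Calder, Pell}: Z1→Calder 4·8=32, Z2→Pell 4·10=40, Z3→Calder 9·12=108, Z4→Calder 2·13=26, Z5→Pell 3·8=24. Service 230; fixed 94; total 324.
{Calder, Pell, Ryde}: service 214 + fixed 136 = 350
{Pell, Ryde}: Z1→Ryde 2·8=16, Z2→Pell 4·10=40, Z3→Ryde 9·12=108, Z4→Pell 5·13=65, Z5→Pell 3·8=24. Service 253; fixed 106; total 359.
{Calder, Pell, Orton, Ryde, Brent}: Z1→Ryde 2·8=16, Z2→Pell 4·10=40, Z3→Orton 8·12=96, Z4→Calder 2·13=26, Z5→Pell 3·8=24. Service 202; fixed 254; total 456.
No other subset beats 324.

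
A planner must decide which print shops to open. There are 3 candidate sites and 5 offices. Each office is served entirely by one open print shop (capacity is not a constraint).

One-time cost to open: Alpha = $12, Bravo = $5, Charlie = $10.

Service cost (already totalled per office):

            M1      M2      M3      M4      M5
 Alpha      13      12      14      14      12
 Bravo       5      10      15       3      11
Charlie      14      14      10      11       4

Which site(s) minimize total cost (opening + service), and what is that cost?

Open Bravo and Charlie; minimum total cost 47.

For any fixed open set, each office goes to its cheapest open site; total = fixed + service.
{Bravo, Charlie}: M1→Bravo 5, M2→Bravo 10, M3→Charlie 10, M4→Bravo 3, M5→Charlie 4. Service 32; fixed 15; total 47.
{Bravo}: M1→Bravo 5, M2→Bravo 10, M3→Bravo 15, M4→Bravo 3, M5→Bravo 11. Service 44; fixed 5; total 49.
{Alpha, Bravo, Charlie}: service 32 + fixed 27 = 59
No other subset beats 47.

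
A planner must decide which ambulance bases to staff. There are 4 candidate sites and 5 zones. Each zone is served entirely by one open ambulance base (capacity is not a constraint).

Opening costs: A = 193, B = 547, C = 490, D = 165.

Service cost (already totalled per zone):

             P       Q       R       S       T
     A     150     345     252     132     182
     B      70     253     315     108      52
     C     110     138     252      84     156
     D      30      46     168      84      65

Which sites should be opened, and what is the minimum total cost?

Open D only; minimum total cost 558.

For any fixed open set, each zone goes to its cheapest open site; total = fixed + service.
{D}: P→D 30, Q→D 46, R→D 168, S→D 84, T→D 65. Service 393; fixed 165; total 558.
{A, D}: service 393 + fixed 358 = 751
{C, D}: service 393 + fixed 655 = 1048
{A, B, C, D}: P→D 30, Q→D 46, R→D 168, S→C 84, T→B 52. Service 380; fixed 1395; total 1775.
No other subset beats 558.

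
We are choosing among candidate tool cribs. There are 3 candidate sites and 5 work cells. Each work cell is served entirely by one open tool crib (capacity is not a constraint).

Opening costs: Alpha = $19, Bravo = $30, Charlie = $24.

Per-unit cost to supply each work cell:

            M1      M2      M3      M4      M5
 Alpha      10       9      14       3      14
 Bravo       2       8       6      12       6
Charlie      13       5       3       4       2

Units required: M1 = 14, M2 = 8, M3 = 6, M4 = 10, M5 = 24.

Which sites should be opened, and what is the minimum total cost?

For any fixed open set, each work cell goes to its cheapest open site; total = fixed + service.
{Bravo, Charlie}: M1→Bravo 2·14=28, M2→Charlie 5·8=40, M3→Charlie 3·6=18, M4→Charlie 4·10=40, M5→Charlie 2·24=48. Service 174; fixed 54; total 228.
{Alpha, Bravo, Charlie}: service 164 + fixed 73 = 237
{Alpha, Charlie}: service 276 + fixed 43 = 319
{Alpha}: service 662 + fixed 19 = 681
(All 7 nonempty subsets were checked; Bravo and Charlie is lowest.)

Open Bravo and Charlie; minimum total cost 228.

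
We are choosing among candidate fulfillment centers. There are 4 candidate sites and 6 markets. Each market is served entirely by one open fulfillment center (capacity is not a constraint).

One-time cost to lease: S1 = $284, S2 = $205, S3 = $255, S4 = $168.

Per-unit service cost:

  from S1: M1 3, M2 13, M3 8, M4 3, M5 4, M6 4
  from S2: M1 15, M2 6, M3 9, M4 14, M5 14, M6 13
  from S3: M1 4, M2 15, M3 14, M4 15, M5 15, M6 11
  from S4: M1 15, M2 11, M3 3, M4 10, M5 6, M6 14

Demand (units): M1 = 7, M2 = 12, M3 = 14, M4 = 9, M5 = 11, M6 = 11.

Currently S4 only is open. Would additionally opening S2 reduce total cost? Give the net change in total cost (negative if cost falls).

No — net change +134 (cost rises by 134).

Current service cost with {S4}: 589.
Adding S2: each market re-picks its cheapest; new service cost 518, saving 71.
Extra fixed cost: 205. Net change = 205 − 71 = 134.
(Totals: 757 → 891.)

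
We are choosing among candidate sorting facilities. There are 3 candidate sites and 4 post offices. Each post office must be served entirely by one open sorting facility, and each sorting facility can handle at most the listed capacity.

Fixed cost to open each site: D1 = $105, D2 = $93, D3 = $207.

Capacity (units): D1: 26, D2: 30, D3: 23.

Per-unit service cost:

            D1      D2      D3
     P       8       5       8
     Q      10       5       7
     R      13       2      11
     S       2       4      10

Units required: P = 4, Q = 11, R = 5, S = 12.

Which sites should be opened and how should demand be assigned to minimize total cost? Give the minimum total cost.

Minimum total cost: 307

Open {D1, D2}: P→D2 5·4=20, Q→D2 5·11=55, R→D2 2·5=10, S→D1 2·12=24.
Loads: D1 carries 12/26, D2 carries 20/30. Service 109; fixed 198; total 307.
Next best feasible plan costs 319.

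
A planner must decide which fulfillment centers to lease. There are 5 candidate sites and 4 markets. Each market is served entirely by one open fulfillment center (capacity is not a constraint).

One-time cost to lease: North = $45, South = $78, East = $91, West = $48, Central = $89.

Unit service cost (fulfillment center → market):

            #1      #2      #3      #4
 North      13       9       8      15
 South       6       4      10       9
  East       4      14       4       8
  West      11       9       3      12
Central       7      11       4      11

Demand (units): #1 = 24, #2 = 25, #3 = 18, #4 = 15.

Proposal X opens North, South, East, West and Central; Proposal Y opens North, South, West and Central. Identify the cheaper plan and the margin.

Proposal Y is cheaper by 28.

Proposal X: {North, South, East, West, Central}: #1→East 4·24=96, #2→South 4·25=100, #3→West 3·18=54, #4→East 8·15=120. Service 370; fixed 351; total 721.
Proposal Y: {North, South, West, Central}: #1→South 6·24=144, #2→South 4·25=100, #3→West 3·18=54, #4→South 9·15=135. Service 433; fixed 260; total 693.
Difference: |721 − 693| = 28.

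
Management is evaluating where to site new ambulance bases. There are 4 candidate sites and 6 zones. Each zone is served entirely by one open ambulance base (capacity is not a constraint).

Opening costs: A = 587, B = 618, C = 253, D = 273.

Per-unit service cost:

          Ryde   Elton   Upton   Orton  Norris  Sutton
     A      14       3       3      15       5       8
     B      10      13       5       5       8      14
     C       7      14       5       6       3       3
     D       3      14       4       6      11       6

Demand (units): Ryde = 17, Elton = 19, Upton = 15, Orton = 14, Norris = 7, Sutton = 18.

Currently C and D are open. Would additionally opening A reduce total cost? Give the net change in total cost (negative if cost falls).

No — net change +363 (cost rises by 363).

Current service cost with {C, D}: 536.
Adding A: each zone re-picks its cheapest; new service cost 312, saving 224.
Extra fixed cost: 587. Net change = 587 − 224 = 363.
(Totals: 1062 → 1425.)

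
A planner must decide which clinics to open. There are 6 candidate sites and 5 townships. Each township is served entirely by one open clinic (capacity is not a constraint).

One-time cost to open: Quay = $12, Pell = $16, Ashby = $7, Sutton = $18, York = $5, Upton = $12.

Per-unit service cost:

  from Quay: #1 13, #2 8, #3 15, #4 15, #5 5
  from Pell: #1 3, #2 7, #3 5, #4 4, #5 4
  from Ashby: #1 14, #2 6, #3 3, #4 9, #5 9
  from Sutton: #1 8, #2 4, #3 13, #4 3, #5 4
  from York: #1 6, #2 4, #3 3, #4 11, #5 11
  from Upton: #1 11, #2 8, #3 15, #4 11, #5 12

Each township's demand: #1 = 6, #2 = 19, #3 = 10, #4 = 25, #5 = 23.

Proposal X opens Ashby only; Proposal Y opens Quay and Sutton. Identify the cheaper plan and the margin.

Proposal Y is cheaper by 216.

Proposal X: {Ashby}: #1→Ashby 14·6=84, #2→Ashby 6·19=114, #3→Ashby 3·10=30, #4→Ashby 9·25=225, #5→Ashby 9·23=207. Service 660; fixed 7; total 667.
Proposal Y: {Quay, Sutton}: #1→Sutton 8·6=48, #2→Sutton 4·19=76, #3→Sutton 13·10=130, #4→Sutton 3·25=75, #5→Sutton 4·23=92. Service 421; fixed 30; total 451.
Difference: |667 − 451| = 216.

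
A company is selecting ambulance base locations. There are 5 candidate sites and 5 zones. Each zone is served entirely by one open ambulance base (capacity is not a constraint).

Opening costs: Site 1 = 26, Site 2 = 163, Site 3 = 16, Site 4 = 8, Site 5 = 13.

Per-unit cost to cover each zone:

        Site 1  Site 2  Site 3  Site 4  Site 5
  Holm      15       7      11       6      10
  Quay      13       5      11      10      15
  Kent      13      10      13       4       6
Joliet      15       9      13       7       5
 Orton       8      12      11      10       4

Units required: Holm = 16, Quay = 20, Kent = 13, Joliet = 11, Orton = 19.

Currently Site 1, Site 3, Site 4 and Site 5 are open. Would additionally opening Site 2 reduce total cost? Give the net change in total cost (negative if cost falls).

No — net change +63 (cost rises by 63).

Current service cost with {Site 1, Site 3, Site 4, Site 5}: 479.
Adding Site 2: each zone re-picks its cheapest; new service cost 379, saving 100.
Extra fixed cost: 163. Net change = 163 − 100 = 63.
(Totals: 542 → 605.)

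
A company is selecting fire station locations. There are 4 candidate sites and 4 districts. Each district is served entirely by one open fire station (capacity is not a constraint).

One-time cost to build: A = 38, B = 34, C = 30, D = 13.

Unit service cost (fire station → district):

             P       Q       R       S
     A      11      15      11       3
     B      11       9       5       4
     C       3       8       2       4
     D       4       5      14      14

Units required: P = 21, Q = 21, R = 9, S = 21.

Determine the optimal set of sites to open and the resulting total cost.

For any fixed open set, each district goes to its cheapest open site; total = fixed + service.
{C, D}: P→C 3·21=63, Q→D 5·21=105, R→C 2·9=18, S→C 4·21=84. Service 270; fixed 43; total 313.
{A, C, D}: service 249 + fixed 81 = 330
{B, C, D}: P→C 3·21=63, Q→D 5·21=105, R→C 2·9=18, S→B 4·21=84. Service 270; fixed 77; total 347.
{A, B, C, D}: P→C 3·21=63, Q→D 5·21=105, R→C 2·9=18, S→A 3·21=63. Service 249; fixed 115; total 364.
No other subset beats 313.

Open C and D; minimum total cost 313.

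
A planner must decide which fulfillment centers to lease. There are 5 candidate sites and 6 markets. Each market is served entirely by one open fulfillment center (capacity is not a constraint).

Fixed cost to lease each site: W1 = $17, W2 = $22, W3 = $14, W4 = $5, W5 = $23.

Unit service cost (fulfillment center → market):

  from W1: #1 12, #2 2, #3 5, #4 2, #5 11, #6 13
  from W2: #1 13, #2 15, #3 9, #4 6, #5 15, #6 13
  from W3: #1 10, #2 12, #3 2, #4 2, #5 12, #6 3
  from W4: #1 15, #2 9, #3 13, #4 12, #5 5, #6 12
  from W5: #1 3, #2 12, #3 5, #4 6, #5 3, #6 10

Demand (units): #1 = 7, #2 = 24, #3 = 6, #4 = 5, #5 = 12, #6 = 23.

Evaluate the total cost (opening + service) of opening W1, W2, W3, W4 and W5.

Total cost: 277

Each market is assigned to its cheapest site among the open ones.
{W1, W2, W3, W4, W5}: #1→W5 3·7=21, #2→W1 2·24=48, #3→W3 2·6=12, #4→W1 2·5=10, #5→W5 3·12=36, #6→W3 3·23=69. Service 196; fixed 81; total 277.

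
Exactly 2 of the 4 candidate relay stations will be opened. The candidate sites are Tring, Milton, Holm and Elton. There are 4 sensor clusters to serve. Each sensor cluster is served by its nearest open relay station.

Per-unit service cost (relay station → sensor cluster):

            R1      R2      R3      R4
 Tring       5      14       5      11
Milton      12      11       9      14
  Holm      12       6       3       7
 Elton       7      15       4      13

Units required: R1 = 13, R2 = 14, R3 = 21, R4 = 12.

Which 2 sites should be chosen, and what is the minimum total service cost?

With exactly 2 open, each sensor cluster uses its cheapest among the chosen.
{Tring, Holm}: R1→Tring 5·13=65, R2→Holm 6·14=84, R3→Holm 3·21=63, R4→Holm 7·12=84. Service cost 296.
{Holm, Elton}: service cost 322
{Milton, Holm}: service cost 387
Among all 6 size-2 choices, {Tring, Holm} is lowest.

Choose Tring and Holm; total service cost 296.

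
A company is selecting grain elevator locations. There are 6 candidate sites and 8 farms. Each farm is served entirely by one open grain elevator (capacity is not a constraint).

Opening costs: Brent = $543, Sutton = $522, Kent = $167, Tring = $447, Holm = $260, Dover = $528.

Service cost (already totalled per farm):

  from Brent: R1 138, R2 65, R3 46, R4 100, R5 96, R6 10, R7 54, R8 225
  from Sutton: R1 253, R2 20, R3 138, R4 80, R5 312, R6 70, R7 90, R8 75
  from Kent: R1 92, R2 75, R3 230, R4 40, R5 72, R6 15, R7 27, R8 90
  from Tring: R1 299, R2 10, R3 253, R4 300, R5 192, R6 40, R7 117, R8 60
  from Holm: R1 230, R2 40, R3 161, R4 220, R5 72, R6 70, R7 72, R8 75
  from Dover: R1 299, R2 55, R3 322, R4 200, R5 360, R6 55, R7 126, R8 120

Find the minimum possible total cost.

Minimum total cost: 808

For any fixed open set, each farm goes to its cheapest open site; total = fixed + service.
{Kent}: R1→Kent 92, R2→Kent 75, R3→Kent 230, R4→Kent 40, R5→Kent 72, R6→Kent 15, R7→Kent 27, R8→Kent 90. Service 641; fixed 167; total 808.
{Kent, Holm}: R1→Kent 92, R2→Holm 40, R3→Holm 161, R4→Kent 40, R5→Kent 72, R6→Kent 15, R7→Kent 27, R8→Holm 75. Service 522; fixed 427; total 949.
{Brent, Kent}: R1→Kent 92, R2→Brent 65, R3→Brent 46, R4→Kent 40, R5→Kent 72, R6→Brent 10, R7→Kent 27, R8→Kent 90. Service 442; fixed 710; total 1152.
{Brent, Sutton, Kent, Tring, Holm, Dover}: service 357 + fixed 2467 = 2824
No other subset beats 808.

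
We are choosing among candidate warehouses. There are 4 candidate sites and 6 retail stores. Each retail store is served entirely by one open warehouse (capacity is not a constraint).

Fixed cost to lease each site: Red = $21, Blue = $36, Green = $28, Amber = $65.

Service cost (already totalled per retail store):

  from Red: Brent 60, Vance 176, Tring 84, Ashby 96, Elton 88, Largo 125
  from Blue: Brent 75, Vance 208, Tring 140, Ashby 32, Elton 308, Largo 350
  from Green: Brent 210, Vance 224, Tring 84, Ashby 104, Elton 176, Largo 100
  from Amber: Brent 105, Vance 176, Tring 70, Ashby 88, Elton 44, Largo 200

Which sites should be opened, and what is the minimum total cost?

Open Red and Blue; minimum total cost 622.

For any fixed open set, each retail store goes to its cheapest open site; total = fixed + service.
{Red, Blue}: Brent→Red 60, Vance→Red 176, Tring→Red 84, Ashby→Blue 32, Elton→Red 88, Largo→Red 125. Service 565; fixed 57; total 622.
{Red, Blue, Green}: service 540 + fixed 85 = 625
{Blue, Green, Amber}: service 497 + fixed 129 = 626
{Red, Blue, Green, Amber}: service 482 + fixed 150 = 632
No other subset beats 622.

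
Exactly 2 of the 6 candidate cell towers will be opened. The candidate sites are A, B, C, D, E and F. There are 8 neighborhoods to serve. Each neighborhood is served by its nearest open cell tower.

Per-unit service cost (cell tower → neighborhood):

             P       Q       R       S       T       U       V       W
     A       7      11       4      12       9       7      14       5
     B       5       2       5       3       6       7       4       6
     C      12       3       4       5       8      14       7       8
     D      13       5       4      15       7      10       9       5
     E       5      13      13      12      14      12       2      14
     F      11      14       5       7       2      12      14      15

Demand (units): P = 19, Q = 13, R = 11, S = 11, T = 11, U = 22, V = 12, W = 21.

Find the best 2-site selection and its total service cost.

Choose B and F; total service cost 559.

With exactly 2 open, each neighborhood uses its cheapest among the chosen.
{B, F}: P→B 5·19=95, Q→B 2·13=26, R→B 5·11=55, S→B 3·11=33, T→F 2·11=22, U→B 7·22=154, V→B 4·12=48, W→B 6·21=126. Service cost 559.
{A, B}: service cost 571
{B, D}: service cost 571
Among all 15 size-2 choices, {B, F} is lowest.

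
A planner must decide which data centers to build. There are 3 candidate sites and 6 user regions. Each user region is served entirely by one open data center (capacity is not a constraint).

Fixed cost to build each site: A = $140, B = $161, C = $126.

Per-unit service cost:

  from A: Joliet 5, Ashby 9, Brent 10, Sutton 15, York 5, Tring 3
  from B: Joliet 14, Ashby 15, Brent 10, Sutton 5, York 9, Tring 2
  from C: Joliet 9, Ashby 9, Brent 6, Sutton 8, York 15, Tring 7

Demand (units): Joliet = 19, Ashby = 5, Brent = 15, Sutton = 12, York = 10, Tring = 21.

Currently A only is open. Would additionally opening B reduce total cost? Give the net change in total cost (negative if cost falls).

Current service cost with {A}: 583.
Adding B: each user region re-picks its cheapest; new service cost 442, saving 141.
Extra fixed cost: 161. Net change = 161 − 141 = 20.
(Totals: 723 → 743.)

No — net change +20 (cost rises by 20).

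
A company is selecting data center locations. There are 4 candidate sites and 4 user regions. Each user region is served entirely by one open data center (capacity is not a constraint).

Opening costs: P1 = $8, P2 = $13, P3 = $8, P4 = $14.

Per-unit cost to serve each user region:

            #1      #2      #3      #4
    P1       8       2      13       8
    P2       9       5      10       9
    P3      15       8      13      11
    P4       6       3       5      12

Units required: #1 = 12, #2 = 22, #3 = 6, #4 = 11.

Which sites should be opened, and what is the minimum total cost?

Open P1 and P4; minimum total cost 256.

For any fixed open set, each user region goes to its cheapest open site; total = fixed + service.
{P1, P4}: #1→P4 6·12=72, #2→P1 2·22=44, #3→P4 5·6=30, #4→P1 8·11=88. Service 234; fixed 22; total 256.
{P1, P3, P4}: service 234 + fixed 30 = 264
{P1, P2, P4}: #1→P4 6·12=72, #2→P1 2·22=44, #3→P4 5·6=30, #4→P1 8·11=88. Service 234; fixed 35; total 269.
{P1, P2, P3, P4}: #1→P4 6·12=72, #2→P1 2·22=44, #3→P4 5·6=30, #4→P1 8·11=88. Service 234; fixed 43; total 277.
No other subset beats 256.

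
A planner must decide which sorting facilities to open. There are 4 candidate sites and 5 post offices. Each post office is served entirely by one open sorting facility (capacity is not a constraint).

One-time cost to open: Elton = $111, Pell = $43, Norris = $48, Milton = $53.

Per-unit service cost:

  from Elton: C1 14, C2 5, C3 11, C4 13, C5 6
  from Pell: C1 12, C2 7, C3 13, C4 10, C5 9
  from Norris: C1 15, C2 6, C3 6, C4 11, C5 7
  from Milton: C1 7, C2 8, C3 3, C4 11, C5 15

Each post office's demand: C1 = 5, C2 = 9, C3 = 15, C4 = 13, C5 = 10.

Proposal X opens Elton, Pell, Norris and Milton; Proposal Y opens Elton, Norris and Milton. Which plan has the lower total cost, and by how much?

Proposal Y is cheaper by 30.

Proposal X: {Elton, Pell, Norris, Milton}: C1→Milton 7·5=35, C2→Elton 5·9=45, C3→Milton 3·15=45, C4→Pell 10·13=130, C5→Elton 6·10=60. Service 315; fixed 255; total 570.
Proposal Y: {Elton, Norris, Milton}: C1→Milton 7·5=35, C2→Elton 5·9=45, C3→Milton 3·15=45, C4→Norris 11·13=143, C5→Elton 6·10=60. Service 328; fixed 212; total 540.
Difference: |570 − 540| = 30.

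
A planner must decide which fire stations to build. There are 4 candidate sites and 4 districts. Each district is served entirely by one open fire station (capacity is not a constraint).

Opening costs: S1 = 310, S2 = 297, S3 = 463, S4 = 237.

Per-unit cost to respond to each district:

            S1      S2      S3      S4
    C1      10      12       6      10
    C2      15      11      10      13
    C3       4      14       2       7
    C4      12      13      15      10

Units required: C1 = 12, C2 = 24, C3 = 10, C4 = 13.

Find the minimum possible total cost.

Minimum total cost: 869

For any fixed open set, each district goes to its cheapest open site; total = fixed + service.
{S4}: C1→S4 10·12=120, C2→S4 13·24=312, C3→S4 7·10=70, C4→S4 10·13=130. Service 632; fixed 237; total 869.
{S1}: service 676 + fixed 310 = 986
{S3}: service 527 + fixed 463 = 990
{S1, S2, S3, S4}: service 462 + fixed 1307 = 1769
No other subset beats 869.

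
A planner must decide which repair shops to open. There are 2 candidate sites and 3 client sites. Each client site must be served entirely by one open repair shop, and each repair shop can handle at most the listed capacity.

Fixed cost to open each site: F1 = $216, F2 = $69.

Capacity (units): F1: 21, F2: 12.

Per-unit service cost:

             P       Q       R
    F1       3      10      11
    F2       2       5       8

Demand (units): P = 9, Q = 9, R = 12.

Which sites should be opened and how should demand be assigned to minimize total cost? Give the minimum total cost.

Minimum total cost: 489

Open {F1, F2}: P→F1 3·9=27, Q→F2 5·9=45, R→F1 11·12=132.
Loads: F1 carries 21/21, F2 carries 9/12. Service 204; fixed 285; total 489.
Next best feasible plan costs 498.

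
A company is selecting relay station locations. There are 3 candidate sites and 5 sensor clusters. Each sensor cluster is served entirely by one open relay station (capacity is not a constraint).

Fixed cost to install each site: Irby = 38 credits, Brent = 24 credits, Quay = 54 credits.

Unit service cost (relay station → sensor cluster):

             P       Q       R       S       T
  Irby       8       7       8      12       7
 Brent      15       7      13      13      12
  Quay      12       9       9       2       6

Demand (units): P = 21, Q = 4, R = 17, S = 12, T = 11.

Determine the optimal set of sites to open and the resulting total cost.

For any fixed open set, each sensor cluster goes to its cheapest open site; total = fixed + service.
{Irby, Quay}: P→Irby 8·21=168, Q→Irby 7·4=28, R→Irby 8·17=136, S→Quay 2·12=24, T→Quay 6·11=66. Service 422; fixed 92; total 514.
{Irby, Brent, Quay}: service 422 + fixed 116 = 538
{Quay}: service 531 + fixed 54 = 585
{Brent}: service 852 + fixed 24 = 876
(All 7 nonempty subsets were checked; Irby and Quay is lowest.)

Open Irby and Quay; minimum total cost 514.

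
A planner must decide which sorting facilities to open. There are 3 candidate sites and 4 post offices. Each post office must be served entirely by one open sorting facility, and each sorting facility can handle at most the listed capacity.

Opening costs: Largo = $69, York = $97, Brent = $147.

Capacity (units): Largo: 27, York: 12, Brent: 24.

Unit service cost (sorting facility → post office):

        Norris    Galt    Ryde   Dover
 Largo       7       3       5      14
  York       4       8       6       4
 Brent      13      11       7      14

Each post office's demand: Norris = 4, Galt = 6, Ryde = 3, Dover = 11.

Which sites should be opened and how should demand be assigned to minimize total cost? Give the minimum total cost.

Open {Largo, York}: Norris→Largo 7·4=28, Galt→Largo 3·6=18, Ryde→Largo 5·3=15, Dover→York 4·11=44.
Loads: Largo carries 13/27, York carries 11/12. Service 105; fixed 166; total 271.
Next best feasible plan costs 284.

Minimum total cost: 271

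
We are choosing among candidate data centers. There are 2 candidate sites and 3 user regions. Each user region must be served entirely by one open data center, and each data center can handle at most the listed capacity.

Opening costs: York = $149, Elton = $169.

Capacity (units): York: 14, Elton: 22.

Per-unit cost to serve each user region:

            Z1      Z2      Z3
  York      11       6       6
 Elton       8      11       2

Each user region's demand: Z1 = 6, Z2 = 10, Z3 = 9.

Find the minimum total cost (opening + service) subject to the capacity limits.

Minimum total cost: 444

Open {York, Elton}: Z1→Elton 8·6=48, Z2→York 6·10=60, Z3→Elton 2·9=18.
Loads: York carries 10/14, Elton carries 15/22. Service 126; fixed 318; total 444.
Next best feasible plan costs 512.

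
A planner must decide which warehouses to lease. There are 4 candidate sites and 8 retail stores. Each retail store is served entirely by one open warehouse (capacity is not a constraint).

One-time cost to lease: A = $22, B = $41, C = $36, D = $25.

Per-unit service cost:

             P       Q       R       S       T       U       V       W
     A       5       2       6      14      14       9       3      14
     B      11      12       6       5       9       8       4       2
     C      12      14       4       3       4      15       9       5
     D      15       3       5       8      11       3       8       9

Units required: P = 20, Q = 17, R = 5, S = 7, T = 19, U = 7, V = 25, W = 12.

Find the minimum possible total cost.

Minimum total cost: 490

For any fixed open set, each retail store goes to its cheapest open site; total = fixed + service.
{A, C, D}: P→A 5·20=100, Q→A 2·17=34, R→C 4·5=20, S→C 3·7=21, T→C 4·19=76, U→D 3·7=21, V→A 3·25=75, W→C 5·12=60. Service 407; fixed 83; total 490.
{A, B, C, D}: service 371 + fixed 124 = 495
{A, B, C}: service 406 + fixed 99 = 505
{A}: service 834 + fixed 22 = 856
No other subset beats 490.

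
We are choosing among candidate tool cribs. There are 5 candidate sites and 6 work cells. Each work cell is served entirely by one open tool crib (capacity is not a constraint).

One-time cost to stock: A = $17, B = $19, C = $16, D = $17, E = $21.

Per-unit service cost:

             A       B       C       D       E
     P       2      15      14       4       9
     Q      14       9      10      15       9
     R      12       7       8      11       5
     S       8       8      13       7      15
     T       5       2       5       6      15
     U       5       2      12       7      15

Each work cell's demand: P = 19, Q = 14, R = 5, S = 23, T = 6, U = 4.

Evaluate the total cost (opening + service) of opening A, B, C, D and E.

Each work cell is assigned to its cheapest site among the open ones.
{A, B, C, D, E}: P→A 2·19=38, Q→B 9·14=126, R→E 5·5=25, S→D 7·23=161, T→B 2·6=12, U→B 2·4=8. Service 370; fixed 90; total 460.

Total cost: 460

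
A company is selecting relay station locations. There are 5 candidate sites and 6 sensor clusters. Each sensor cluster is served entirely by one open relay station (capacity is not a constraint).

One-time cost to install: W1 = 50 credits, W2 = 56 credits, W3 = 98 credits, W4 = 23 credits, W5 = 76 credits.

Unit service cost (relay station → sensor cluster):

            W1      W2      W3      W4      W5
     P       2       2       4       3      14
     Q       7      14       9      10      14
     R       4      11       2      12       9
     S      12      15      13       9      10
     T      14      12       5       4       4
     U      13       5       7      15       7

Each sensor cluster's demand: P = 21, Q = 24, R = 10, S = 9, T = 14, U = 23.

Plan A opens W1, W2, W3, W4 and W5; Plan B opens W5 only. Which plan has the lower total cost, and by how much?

Plan A is cheaper by 318.

Plan A: {W1, W2, W3, W4, W5}: P→W1 2·21=42, Q→W1 7·24=168, R→W3 2·10=20, S→W4 9·9=81, T→W4 4·14=56, U→W2 5·23=115. Service 482; fixed 303; total 785.
Plan B: {W5}: P→W5 14·21=294, Q→W5 14·24=336, R→W5 9·10=90, S→W5 10·9=90, T→W5 4·14=56, U→W5 7·23=161. Service 1027; fixed 76; total 1103.
Difference: |785 − 1103| = 318.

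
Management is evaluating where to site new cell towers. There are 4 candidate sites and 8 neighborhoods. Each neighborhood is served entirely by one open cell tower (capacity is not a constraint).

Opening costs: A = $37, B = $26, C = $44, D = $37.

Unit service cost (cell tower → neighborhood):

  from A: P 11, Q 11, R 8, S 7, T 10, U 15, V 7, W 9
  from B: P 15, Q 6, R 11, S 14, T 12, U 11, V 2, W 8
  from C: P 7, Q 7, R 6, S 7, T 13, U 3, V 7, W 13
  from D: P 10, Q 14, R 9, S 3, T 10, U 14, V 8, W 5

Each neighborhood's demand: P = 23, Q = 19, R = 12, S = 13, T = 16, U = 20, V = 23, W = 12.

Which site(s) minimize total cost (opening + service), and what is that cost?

For any fixed open set, each neighborhood goes to its cheapest open site; total = fixed + service.
{B, C, D}: P→C 7·23=161, Q→B 6·19=114, R→C 6·12=72, S→D 3·13=39, T→D 10·16=160, U→C 3·20=60, V→B 2·23=46, W→D 5·12=60. Service 712; fixed 107; total 819.
{A, B, C, D}: service 712 + fixed 144 = 856
{B, C}: service 832 + fixed 70 = 902
{B}: service 1327 + fixed 26 = 1353
(All 15 nonempty subsets were checked; B, C and D is lowest.)

Open B, C and D; minimum total cost 819.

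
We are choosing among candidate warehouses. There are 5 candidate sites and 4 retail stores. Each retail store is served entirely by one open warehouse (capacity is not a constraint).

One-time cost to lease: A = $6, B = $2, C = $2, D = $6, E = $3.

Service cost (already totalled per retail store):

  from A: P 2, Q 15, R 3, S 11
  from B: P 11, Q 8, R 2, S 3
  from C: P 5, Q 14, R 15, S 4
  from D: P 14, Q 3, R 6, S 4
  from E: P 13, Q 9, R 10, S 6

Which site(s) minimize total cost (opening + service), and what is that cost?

Open B and C; minimum total cost 22.

For any fixed open set, each retail store goes to its cheapest open site; total = fixed + service.
{B, C}: P→C 5, Q→B 8, R→B 2, S→B 3. Service 18; fixed 4; total 22.
{A, B}: service 15 + fixed 8 = 23
{B, C, D}: service 13 + fixed 10 = 23
{A, B, C, D, E}: service 10 + fixed 19 = 29
No other subset beats 22.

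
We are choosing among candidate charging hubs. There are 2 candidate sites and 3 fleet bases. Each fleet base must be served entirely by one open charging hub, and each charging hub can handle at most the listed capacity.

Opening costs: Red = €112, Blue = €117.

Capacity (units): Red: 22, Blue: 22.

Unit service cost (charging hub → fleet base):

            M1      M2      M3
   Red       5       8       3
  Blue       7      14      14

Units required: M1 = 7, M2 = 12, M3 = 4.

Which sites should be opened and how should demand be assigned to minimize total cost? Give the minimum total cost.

Minimum total cost: 386

Open {Red, Blue}: M1→Blue 7·7=49, M2→Red 8·12=96, M3→Red 3·4=12.
Loads: Red carries 16/22, Blue carries 7/22. Service 157; fixed 229; total 386.
Next best feasible plan costs 416.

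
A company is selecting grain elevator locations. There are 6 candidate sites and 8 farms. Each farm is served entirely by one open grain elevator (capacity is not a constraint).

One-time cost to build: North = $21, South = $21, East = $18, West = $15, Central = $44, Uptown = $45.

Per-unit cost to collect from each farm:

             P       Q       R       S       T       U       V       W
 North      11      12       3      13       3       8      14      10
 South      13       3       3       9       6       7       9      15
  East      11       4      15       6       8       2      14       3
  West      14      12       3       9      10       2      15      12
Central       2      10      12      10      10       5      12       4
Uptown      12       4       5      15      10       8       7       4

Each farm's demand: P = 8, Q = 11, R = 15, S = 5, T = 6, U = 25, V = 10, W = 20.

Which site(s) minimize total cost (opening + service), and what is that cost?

For any fixed open set, each farm goes to its cheapest open site; total = fixed + service.
{South, East, Central}: P→Central 2·8=16, Q→South 3·11=33, R→South 3·15=45, S→East 6·5=30, T→South 6·6=36, U→East 2·25=50, V→South 9·10=90, W→East 3·20=60. Service 360; fixed 83; total 443.
{North, South, East, Central}: service 342 + fixed 104 = 446
{South, East, West, Central}: P→Central 2·8=16, Q→South 3·11=33, R→South 3·15=45, S→East 6·5=30, T→South 6·6=36, U→East 2·25=50, V→South 9·10=90, W→East 3·20=60. Service 360; fixed 98; total 458.
{North, South, East, West, Central, Uptown}: service 322 + fixed 164 = 486
No other subset beats 443.

Open South, East and Central; minimum total cost 443.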